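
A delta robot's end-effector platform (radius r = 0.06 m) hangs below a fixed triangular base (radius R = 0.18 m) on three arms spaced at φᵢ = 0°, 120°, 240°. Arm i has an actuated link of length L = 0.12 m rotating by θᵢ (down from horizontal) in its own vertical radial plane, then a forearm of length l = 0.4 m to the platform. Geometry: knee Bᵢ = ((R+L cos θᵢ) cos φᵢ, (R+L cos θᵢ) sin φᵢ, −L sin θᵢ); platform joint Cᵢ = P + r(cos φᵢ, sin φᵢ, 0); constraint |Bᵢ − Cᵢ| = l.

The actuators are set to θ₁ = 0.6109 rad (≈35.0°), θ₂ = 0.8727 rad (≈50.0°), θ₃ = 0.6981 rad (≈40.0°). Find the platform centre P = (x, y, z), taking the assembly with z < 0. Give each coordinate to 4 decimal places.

(0.0261, -0.0231, -0.4189)

arm 1 at φ=0.0°: ρ1 = 0.2183;  centre 1 = (0.2183, 0.0000, -0.0688)
arm 2 at φ=120.0°: ρ2 = 0.1971;  centre 2 = (-0.0986, 0.1707, -0.0919)
centre 3 = (0.2119·cos240.0°, 0.2119·sin240.0°, -0.0771) = (-0.1060, -0.1835, -0.0771)
eliminate P² terms by subtracting sphere 1 from 2 and 3
plane₁₂: -0.6337x+0.3414y+-0.0462z = -0.0051
det = 0.4541;  x = 0.0053+-0.0498z,  y = -0.0051+0.0428z
into |P−centre ₁|² = l²: 1.0043z² + 0.1585z + -0.1098 = 0;  Δ = 0.4664;  z = -0.4189 or 0.2611 → z<0 root = -0.4189
x = 0.0261, y = -0.0231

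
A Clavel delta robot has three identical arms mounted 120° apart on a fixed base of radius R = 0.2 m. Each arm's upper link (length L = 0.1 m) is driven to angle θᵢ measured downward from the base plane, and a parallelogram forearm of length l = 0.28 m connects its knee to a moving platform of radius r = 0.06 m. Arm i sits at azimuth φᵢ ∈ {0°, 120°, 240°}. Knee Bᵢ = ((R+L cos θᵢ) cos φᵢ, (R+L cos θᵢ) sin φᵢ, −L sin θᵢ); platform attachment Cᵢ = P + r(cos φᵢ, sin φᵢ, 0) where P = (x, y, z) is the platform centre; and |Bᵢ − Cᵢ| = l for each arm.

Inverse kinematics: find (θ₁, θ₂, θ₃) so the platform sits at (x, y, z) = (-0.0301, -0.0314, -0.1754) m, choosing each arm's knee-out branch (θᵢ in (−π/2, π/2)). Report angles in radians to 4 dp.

θ₁ = 0.6115, θ₂ = 0.4365, θ₃ = -0.2620

rotate P by −φ1: (-0.0301, -0.0314, -0.1754)
  A=0.1701, B=-0.1754, C=(l²−L²−A²−y'²−z²)/(2L)=0.0386
  γ=atan2(-0.1754,0.1701)=-0.8007;  ψ=arccos(0.1579)=1.4123;  θ1=γ+ψ≈0.6115
rotate P by −φ2: (-0.0121, 0.0418, -0.1754)
  A cos θ + B sin θ = C:  0.1521·cos θ + -0.1754·sin θ = 0.0637
  θ2 = atan2(B,A) + arccos(C/0.2322) = 0.4365
arm 3 (φ=240.0°): x'=0.0422, y'=-0.0104
  A cos θ + B sin θ = C:  0.0978·cos θ + -0.1754·sin θ = 0.1399
  γ=atan2(-0.1754,0.0978)=-1.0623;  ψ=arccos(0.6965)=0.8003;  θ3=γ+ψ≈-0.2620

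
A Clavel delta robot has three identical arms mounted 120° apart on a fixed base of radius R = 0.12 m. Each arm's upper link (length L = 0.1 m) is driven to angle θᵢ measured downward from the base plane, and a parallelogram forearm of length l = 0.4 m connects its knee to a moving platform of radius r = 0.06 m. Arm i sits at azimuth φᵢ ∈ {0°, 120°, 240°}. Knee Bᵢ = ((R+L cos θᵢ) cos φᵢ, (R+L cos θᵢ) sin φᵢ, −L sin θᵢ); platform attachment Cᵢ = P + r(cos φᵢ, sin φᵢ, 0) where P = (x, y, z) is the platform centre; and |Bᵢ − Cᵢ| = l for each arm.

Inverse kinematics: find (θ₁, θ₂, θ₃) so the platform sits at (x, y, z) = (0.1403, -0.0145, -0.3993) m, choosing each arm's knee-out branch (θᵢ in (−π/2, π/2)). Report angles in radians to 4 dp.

arm 1 (φ=0.0°): x'=0.1403, y'=-0.0145
  e−x'=-0.0803;  (l²−L²−(e−x')²−y'²−z²)/2L = -0.0805
  √(A²+B²)=0.4073;  θ1 = -1.7693+1.7697 ≈ 0.0005
arm 2 (φ=120.0°): x'=-0.0827, y'=-0.1143
  e−x'=0.1427;  (l²−L²−(e−x')²−y'²−z²)/2L = -0.2143
  γ=atan2(-0.3993,0.1427)=-1.2275;  ψ=arccos(-0.5054)=2.1006;  θ2=γ+ψ≈0.8731
rotate P by −φ3: (-0.0576, 0.1288, -0.3993)
  A=0.1176, B=-0.3993, C=(l²−L²−A²−y'²−z²)/(2L)=-0.1992
  γ=atan2(-0.3993,0.1176)=-1.2844;  ψ=arccos(-0.4786)=2.0699;  θ3=γ+ψ≈0.7855

θ₁ = 0.0005, θ₂ = 0.8731, θ₃ = 0.7855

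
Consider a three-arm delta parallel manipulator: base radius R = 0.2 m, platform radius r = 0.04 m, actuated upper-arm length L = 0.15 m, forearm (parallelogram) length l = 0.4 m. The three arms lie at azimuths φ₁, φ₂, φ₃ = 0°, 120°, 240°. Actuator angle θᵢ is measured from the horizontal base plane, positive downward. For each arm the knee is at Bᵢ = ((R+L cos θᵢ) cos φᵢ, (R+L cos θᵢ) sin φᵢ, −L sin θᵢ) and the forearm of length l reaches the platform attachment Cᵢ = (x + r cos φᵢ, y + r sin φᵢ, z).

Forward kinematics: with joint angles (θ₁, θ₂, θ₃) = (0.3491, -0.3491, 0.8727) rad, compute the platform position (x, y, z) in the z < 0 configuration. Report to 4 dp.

(0.0003, 0.1143, -0.2891)

arm 1 at φ=0.0°: e+L cos θ1 = 0.3010;  O1 = (0.3010, 0.0000, -0.0513)
φ2=120.0°: virtual centre (-0.1505, 0.2606, 0.0513), radius l
O3 = (0.2564·cos240.0°, 0.2564·sin240.0°, -0.1149) = (-0.1282, -0.2221, -0.1149)
subtract pairs → two planes through P
linear system: -0.9029x+0.5213y = 0.0000−0.2052z; -0.8583x+-0.4441y = -0.0143−-0.1272z
Cramer: x(z) = 0.0088+0.0293z;  y(z) = 0.0152-0.3430z
sphere 1 gives Az²+Bz+C=0 with A=1.1185, B=0.0751, C=-0.0718;  B²−4AC=0.3267;  roots -0.2891, 0.2219;  negative root z = -0.2891
x = 0.0003, y = 0.1143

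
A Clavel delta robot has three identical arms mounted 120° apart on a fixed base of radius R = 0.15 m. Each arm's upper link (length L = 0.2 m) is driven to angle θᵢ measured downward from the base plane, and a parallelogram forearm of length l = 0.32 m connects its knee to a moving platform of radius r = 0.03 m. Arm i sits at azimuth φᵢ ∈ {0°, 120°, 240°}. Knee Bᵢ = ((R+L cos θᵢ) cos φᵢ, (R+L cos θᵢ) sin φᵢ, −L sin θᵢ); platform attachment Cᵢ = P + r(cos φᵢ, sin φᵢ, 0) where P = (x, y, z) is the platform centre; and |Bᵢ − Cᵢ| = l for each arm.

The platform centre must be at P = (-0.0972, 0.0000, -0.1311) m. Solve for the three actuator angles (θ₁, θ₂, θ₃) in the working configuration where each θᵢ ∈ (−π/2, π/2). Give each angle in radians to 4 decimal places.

θ₁ = 1.0471, θ₂ = -0.0874, θ₃ = -0.0874

rotate P by −φ1: (-0.0972, 0.0000, -0.1311)
  A=0.2172, B=-0.1311, C=(l²−L²−A²−y'²−z²)/(2L)=-0.0049
  γ=atan2(-0.1311,0.2172)=-0.5431;  ψ=arccos(-0.0193)=1.5901;  θ1=γ+ψ≈1.0471
φ2=120.0° → target in arm frame (0.0486, 0.0842)
  A cos θ + B sin θ = C:  0.0714·cos θ + -0.1311·sin θ = 0.0826
  √(A²+B²)=0.1493;  θ2 = -1.0721+0.9847 ≈ -0.0874
arm 3 (φ=240.0°): x'=0.0486, y'=-0.0842
  A cos θ + B sin θ = C:  0.0714·cos θ + -0.1311·sin θ = 0.0826
  θ3 = atan2(B,A) + arccos(C/0.1493) = -0.0874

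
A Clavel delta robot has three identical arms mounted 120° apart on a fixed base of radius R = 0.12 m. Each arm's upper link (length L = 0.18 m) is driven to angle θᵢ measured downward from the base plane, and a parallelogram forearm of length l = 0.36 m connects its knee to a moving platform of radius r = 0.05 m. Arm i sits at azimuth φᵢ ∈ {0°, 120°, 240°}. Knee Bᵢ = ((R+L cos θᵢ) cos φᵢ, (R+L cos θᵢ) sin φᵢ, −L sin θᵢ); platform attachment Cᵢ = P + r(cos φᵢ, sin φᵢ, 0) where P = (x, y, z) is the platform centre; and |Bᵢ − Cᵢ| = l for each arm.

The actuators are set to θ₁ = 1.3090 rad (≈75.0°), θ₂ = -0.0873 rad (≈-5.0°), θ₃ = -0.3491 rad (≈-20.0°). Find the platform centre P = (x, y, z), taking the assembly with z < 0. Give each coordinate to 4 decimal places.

(-0.2388, -0.0257, -0.2256)

φ1=0.0°: virtual centre (0.1166, 0.0000, -0.1739), radius l
O2 = (0.2493·cos120.0°, 0.2493·sin120.0°, 0.0157) = (-0.1247, 0.2159, 0.0157)
φ3=240.0°: virtual centre (-0.1196, -0.2071, 0.0616), radius l
subtract pairs → two planes through P
linear system: -0.4825x+0.4318y = 0.0186−0.3791z; -0.4723x+-0.4142y = 0.0172−0.4709z
det = 0.4038;  x = -0.0374+0.8924z,  y = 0.0012+0.1192z
into |P−O₁|² = l²: 1.8106z² + 0.0732z + -0.0757 = 0;  Δ = 0.5533;  z = -0.2256 or 0.1852 → z<0 root = -0.2256
x = -0.2388, y = -0.0257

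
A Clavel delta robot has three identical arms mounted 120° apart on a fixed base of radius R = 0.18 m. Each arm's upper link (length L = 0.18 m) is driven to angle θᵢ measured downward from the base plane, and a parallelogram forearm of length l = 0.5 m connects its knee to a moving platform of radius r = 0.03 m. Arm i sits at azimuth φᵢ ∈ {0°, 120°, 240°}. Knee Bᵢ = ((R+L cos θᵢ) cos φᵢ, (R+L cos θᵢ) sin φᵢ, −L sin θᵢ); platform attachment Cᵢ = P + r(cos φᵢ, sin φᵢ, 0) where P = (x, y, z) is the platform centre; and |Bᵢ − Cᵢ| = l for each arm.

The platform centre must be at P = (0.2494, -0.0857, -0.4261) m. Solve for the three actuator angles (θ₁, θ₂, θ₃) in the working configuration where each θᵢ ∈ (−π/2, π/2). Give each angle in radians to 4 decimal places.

θ₁ = -0.3489, θ₂ = 1.3091, θ₃ = 0.8729

rotate P by −φ1: (0.2494, -0.0857, -0.4261)
  e−x'=-0.0994;  (l²−L²−(e−x')²−y'²−z²)/2L = 0.0523
  θ1 = atan2(B,A) + arccos(C/0.4375) = -0.3489
φ2=120.0° → target in arm frame (-0.1989, -0.1731)
  e−x'=0.3489;  (l²−L²−(e−x')²−y'²−z²)/2L = -0.3213
  θ2 = atan2(B,A) + arccos(C/0.5507) = 1.3091
φ3=240.0° → target in arm frame (-0.0505, 0.2588)
  A=0.2005, B=-0.4261, C=(l²−L²−A²−y'²−z²)/(2L)=-0.1976
  θ3 = atan2(B,A) + arccos(C/0.4709) = 0.8729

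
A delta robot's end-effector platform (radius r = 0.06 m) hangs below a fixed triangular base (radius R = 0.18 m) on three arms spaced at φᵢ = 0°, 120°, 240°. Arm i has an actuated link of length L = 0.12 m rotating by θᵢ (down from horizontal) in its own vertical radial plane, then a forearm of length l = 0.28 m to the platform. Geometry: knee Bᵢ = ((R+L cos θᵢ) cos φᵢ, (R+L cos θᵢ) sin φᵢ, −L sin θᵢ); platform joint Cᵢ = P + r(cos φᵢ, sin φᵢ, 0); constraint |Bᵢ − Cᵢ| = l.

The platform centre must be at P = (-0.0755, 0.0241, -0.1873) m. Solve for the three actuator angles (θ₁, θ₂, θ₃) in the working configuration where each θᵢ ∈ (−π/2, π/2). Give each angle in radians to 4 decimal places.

arm 1 (φ=0.0°): x'=-0.0755, y'=0.0241
  A=0.1955, B=-0.1873, C=(l²−L²−A²−y'²−z²)/(2L)=-0.0412
  γ=atan2(-0.1873,0.1955)=-0.7640;  ψ=arccos(-0.1521)=1.7235;  θ1=γ+ψ≈0.9595
arm 2 (φ=120.0°): x'=0.0586, y'=0.0533
  A=0.0614, B=-0.1873, C=(l²−L²−A²−y'²−z²)/(2L)=0.0929
  √(A²+B²)=0.1971;  θ2 = -1.2541+1.0797 ≈ -0.1744
arm 3 (φ=240.0°): x'=0.0169, y'=-0.0774
  A=0.1031, B=-0.1873, C=(l²−L²−A²−y'²−z²)/(2L)=0.0512
  θ3 = atan2(B,A) + arccos(C/0.2138) = 0.2615

θ₁ = 0.9595, θ₂ = -0.1744, θ₃ = 0.2615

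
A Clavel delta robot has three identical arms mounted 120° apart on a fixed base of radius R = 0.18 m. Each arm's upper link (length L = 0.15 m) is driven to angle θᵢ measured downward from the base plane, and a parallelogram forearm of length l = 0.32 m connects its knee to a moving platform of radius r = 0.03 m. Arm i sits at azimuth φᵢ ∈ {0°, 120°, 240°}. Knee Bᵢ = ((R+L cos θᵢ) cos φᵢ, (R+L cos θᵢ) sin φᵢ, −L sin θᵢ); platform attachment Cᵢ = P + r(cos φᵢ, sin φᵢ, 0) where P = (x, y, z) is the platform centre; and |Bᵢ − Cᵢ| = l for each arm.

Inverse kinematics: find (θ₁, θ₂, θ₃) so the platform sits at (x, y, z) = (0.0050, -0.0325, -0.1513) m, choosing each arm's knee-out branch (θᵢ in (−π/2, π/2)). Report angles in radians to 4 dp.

φ1=0.0° → target in arm frame (0.0050, -0.0325)
  A=0.1450, B=-0.1513, C=(l²−L²−A²−y'²−z²)/(2L)=0.1164
  γ=atan2(-0.1513,0.1450)=-0.8067;  ψ=arccos(0.5556)=0.9818;  θ1=γ+ψ≈0.1751
arm 2 (φ=120.0°): x'=-0.0306, y'=0.0119
  A cos θ + B sin θ = C:  0.1806·cos θ + -0.1513·sin θ = 0.0808
  θ2 = atan2(B,A) + arccos(C/0.2356) = 0.5237
rotate P by −φ3: (0.0256, 0.0206, -0.1513)
  e−x'=0.1244;  (l²−L²−(e−x')²−y'²−z²)/2L = 0.1371
  √(A²+B²)=0.1958;  θ3 = -0.8828+0.7956 ≈ -0.0873

θ₁ = 0.1751, θ₂ = 0.5237, θ₃ = -0.0873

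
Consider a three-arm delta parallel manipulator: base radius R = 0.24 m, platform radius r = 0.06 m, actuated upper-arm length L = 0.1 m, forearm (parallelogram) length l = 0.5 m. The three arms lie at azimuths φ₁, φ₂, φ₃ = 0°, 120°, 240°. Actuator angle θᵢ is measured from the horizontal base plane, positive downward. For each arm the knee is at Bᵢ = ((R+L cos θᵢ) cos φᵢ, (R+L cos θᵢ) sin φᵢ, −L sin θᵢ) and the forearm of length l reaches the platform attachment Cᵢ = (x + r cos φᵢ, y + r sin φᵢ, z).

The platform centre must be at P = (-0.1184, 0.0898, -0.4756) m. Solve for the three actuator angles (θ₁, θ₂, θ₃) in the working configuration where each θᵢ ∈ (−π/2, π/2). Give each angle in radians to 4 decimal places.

φ1=0.0° → target in arm frame (-0.1184, 0.0898)
  e−x'=0.2984;  (l²−L²−(e−x')²−y'²−z²)/2L = -0.4165
  γ=atan2(-0.4756,0.2984)=-1.0105;  ψ=arccos(-0.7418)=2.4066;  θ1=γ+ψ≈1.3961
φ2=120.0° → target in arm frame (0.1370, 0.0576)
  A cos θ + B sin θ = C:  0.0430·cos θ + -0.4756·sin θ = 0.0432
  √(A²+B²)=0.4775;  θ2 = -1.4806+1.4803 ≈ -0.0003
φ3=240.0° → target in arm frame (-0.0186, -0.1474)
  e−x'=0.1986;  (l²−L²−(e−x')²−y'²−z²)/2L = -0.2368
  γ=atan2(-0.4756,0.1986)=-1.1753;  ψ=arccos(-0.4595)=2.0482;  θ3=γ+ψ≈0.8729

θ₁ = 1.3961, θ₂ = -0.0003, θ₃ = 0.8729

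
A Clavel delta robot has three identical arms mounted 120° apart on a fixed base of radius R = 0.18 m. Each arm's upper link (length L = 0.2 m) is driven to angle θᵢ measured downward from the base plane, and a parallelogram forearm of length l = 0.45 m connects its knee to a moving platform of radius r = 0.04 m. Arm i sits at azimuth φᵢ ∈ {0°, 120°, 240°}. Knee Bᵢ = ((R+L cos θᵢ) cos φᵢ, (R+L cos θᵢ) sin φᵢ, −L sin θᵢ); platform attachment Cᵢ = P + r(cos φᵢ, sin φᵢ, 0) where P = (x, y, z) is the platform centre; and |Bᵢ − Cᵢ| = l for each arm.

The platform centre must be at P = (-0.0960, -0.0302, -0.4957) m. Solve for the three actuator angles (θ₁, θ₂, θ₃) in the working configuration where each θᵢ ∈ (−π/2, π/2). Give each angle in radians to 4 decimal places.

θ₁ = 1.1346, θ₂ = 0.7856, θ₃ = 0.6110

rotate P by −φ1: (-0.0960, -0.0302, -0.4957)
  e−x'=0.2360;  (l²−L²−(e−x')²−y'²−z²)/2L = -0.3496
  θ1 = atan2(B,A) + arccos(C/0.5490) = 1.1346
arm 2 (φ=120.0°): x'=0.0218, y'=0.0982
  A cos θ + B sin θ = C:  0.1182·cos θ + -0.4957·sin θ = -0.2671
  √(A²+B²)=0.5096;  θ2 = -1.3368+2.1225 ≈ 0.7856
arm 3 (φ=240.0°): x'=0.0742, y'=-0.0680
  A=0.0658, B=-0.4957, C=(l²−L²−A²−y'²−z²)/(2L)=-0.2305
  √(A²+B²)=0.5001;  θ3 = -1.4387+2.0498 ≈ 0.6110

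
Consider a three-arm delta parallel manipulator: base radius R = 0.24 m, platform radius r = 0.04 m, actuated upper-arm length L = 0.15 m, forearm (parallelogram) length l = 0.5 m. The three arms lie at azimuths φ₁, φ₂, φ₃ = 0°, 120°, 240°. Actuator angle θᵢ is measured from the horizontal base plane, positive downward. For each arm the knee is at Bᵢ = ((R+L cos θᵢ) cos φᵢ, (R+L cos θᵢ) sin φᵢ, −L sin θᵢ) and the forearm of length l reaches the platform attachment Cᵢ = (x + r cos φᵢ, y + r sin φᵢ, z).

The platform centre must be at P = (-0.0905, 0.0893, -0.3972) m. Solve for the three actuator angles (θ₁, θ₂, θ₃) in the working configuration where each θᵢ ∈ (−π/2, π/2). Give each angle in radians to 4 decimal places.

φ1=0.0° → target in arm frame (-0.0905, 0.0893)
  A cos θ + B sin θ = C:  0.2905·cos θ + -0.3972·sin θ = -0.0754
  √(A²+B²)=0.4921;  θ1 = -0.9393+1.7247 ≈ 0.7854
φ2=120.0° → target in arm frame (0.1226, 0.0337)
  A cos θ + B sin θ = C:  0.0774·cos θ + -0.3972·sin θ = 0.2087
  √(A²+B²)=0.4047;  θ2 = -1.3783+1.0290 ≈ -0.3493
arm 3 (φ=240.0°): x'=-0.0321, y'=-0.1230
  e−x'=0.2321;  (l²−L²−(e−x')²−y'²−z²)/2L = 0.0024
  γ=atan2(-0.3972,0.2321)=-1.0420;  ψ=arccos(0.0053)=1.5655;  θ3=γ+ψ≈0.5235

θ₁ = 0.7854, θ₂ = -0.3493, θ₃ = 0.5235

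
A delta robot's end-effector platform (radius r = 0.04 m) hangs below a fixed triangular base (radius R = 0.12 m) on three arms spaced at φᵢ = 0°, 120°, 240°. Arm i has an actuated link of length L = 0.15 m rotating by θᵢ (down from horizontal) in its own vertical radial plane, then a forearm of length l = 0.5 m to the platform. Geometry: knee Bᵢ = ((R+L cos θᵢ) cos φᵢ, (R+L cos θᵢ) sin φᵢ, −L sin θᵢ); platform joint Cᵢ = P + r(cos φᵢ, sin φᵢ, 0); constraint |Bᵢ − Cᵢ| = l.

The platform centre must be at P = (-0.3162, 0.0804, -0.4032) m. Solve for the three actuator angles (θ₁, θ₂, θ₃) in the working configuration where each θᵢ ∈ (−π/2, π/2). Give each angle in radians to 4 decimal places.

θ₁ = 1.3965, θ₂ = -0.2620, θ₃ = 0.2618

rotate P by −φ1: (-0.3162, 0.0804, -0.4032)
  A=0.3962, B=-0.4032, C=(l²−L²−A²−y'²−z²)/(2L)=-0.3284
  √(A²+B²)=0.5653;  θ1 = -0.7942+2.1906 ≈ 1.3965
φ2=120.0° → target in arm frame (0.2277, 0.2336)
  A=-0.1477, B=-0.4032, C=(l²−L²−A²−y'²−z²)/(2L)=-0.0383
  √(A²+B²)=0.4294;  θ2 = -1.9220+1.6600 ≈ -0.2620
arm 3 (φ=240.0°): x'=0.0885, y'=-0.3140
  A=-0.0085, B=-0.4032, C=(l²−L²−A²−y'²−z²)/(2L)=-0.1125
  √(A²+B²)=0.4033;  θ3 = -1.5918+1.8536 ≈ 0.2618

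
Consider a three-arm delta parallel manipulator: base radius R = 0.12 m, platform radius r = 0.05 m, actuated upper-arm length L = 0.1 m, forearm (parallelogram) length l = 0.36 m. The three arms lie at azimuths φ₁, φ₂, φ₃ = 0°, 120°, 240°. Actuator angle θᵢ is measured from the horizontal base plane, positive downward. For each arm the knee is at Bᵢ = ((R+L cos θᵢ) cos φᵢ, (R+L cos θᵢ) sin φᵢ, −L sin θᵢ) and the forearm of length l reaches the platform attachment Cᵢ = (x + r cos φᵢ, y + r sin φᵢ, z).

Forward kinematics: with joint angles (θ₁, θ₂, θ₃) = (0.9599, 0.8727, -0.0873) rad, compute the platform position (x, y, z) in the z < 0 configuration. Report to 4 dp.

(-0.0822, -0.1174, -0.3501)

S1 = (0.1274·cos0.0°, 0.1274·sin0.0°, -0.0819) = (0.1274, 0.0000, -0.0819)
S2 = (0.1343·cos120.0°, 0.1343·sin120.0°, -0.0766) = (-0.0671, 0.1163, -0.0766)
S3 = (0.1696·cos240.0°, 0.1696·sin240.0°, 0.0087) = (-0.0848, -0.1469, 0.0087)
|S₂|²−|S₁|² = 0.0010;  |S₃|²−|S₁|² = 0.0059
plane₁₂: -0.3890x+0.2326y+0.0106z = 0.0010
det = 0.2130;  x = -0.0078+0.2126z,  y = -0.0089+0.3099z
quadratic in z: (1.1413)z²+(0.1009)z+(-0.1045)=0, √Δ=0.6982 → z ∈ {-0.3501, 0.2617}; z = -0.3501 (taking z<0)
x = -0.0822, y = -0.1174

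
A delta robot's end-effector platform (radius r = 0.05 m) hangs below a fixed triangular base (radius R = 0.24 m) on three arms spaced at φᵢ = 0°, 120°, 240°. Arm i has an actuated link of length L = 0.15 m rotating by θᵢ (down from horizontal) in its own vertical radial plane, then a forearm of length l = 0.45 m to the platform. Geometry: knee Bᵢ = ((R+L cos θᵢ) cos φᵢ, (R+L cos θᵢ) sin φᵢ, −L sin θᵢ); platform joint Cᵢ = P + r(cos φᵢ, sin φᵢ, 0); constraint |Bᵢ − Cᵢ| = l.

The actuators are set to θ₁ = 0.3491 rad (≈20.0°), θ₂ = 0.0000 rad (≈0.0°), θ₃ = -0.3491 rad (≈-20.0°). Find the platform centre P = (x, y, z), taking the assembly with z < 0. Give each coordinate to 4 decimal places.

arm 1 at φ=0.0°: e+L cos θ1 = 0.3310;  centre 1 = (0.3310, 0.0000, -0.0513)
φ2=120.0°: virtual centre (-0.1700, 0.2944, 0.0000), radius l
centre 3 = (0.3310·cos240.0°, 0.3310·sin240.0°, 0.0513) = (-0.1655, -0.2866, 0.0513)
subtract pairs → two planes through P
linear system: -1.0019x+0.5889y = 0.0034−0.1026z; -0.9929x+-0.5732y = 0.0000−0.2052z
Cramer: x(z) = -0.0017+0.1550z;  y(z) = 0.0029+0.0895z
into |P−centre ₁|² = l²: 1.0320z² + 0.0000z + -0.0892 = 0;  Δ = 0.3682;  z = -0.2940 or 0.2940 → z<0 root = -0.2940
x = -0.0473, y = -0.0234

(-0.0473, -0.0234, -0.2940)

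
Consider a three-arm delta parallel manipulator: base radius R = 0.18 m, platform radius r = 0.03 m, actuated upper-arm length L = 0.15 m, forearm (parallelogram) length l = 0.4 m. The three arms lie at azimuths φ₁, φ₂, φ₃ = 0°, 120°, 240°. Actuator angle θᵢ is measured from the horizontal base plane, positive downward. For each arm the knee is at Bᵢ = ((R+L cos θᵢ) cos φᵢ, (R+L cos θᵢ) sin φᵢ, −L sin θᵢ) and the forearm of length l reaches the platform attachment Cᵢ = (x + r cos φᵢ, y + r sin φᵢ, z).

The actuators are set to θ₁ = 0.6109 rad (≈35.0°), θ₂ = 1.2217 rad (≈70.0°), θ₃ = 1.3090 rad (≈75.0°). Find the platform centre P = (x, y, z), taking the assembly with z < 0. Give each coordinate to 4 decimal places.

(0.1003, 0.0126, -0.4467)

S1 = (0.2729·cos0.0°, 0.2729·sin0.0°, -0.0860) = (0.2729, 0.0000, -0.0860)
φ2=120.0°: virtual centre (-0.1007, 0.1743, -0.1410), radius l
S3 = (0.1888·cos240.0°, 0.1888·sin240.0°, -0.1449) = (-0.0944, -0.1635, -0.1449)
subtract pairs → two planes through P
linear system: -0.7470x+0.3487y = -0.0215−-0.1098z; -0.7346x+-0.3271y = -0.0252−-0.1177z
det = 0.5004;  x = 0.0316+-0.1538z,  y = 0.0061+-0.0145z
into |P−S₁|² = l²: 1.0239z² + 0.2461z + -0.0943 = 0;  Δ = 0.4470;  z = -0.4467 or 0.2063 → z<0 root = -0.4467
x = 0.1003, y = 0.0126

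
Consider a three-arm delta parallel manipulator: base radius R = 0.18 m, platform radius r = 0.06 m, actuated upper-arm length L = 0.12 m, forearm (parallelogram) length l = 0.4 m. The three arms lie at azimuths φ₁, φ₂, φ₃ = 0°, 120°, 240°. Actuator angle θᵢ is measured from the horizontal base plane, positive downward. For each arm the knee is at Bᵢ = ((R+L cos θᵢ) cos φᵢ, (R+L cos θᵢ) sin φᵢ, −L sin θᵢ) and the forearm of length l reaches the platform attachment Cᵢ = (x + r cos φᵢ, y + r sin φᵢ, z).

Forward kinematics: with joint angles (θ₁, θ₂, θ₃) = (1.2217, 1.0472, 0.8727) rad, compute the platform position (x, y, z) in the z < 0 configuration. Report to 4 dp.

(-0.0389, -0.0221, -0.4585)

arm 1 at φ=0.0°: e+L cos θ1 = 0.1610;  centre 1 = (0.1610, 0.0000, -0.1128)
φ2=120.0°: virtual centre (-0.0900, 0.1559, -0.1039), radius l
φ3=240.0°: virtual centre (-0.0986, -0.1707, -0.0919), radius l
subtract pairs → two planes through P
[-0.5021 0.3118 0.0177]·P = 0.0045;  [-0.5192 -0.3414 0.0417]·P = 0.0087
det = 0.3333;  x = -0.0128+0.0571z,  y = -0.0060+0.0352z
into |P−centre ₁|² = l²: 1.0045z² + 0.2053z + -0.1170 = 0;  Δ = 0.5124;  z = -0.4585 or 0.2541 → z<0 root = -0.4585
x = -0.0389, y = -0.0221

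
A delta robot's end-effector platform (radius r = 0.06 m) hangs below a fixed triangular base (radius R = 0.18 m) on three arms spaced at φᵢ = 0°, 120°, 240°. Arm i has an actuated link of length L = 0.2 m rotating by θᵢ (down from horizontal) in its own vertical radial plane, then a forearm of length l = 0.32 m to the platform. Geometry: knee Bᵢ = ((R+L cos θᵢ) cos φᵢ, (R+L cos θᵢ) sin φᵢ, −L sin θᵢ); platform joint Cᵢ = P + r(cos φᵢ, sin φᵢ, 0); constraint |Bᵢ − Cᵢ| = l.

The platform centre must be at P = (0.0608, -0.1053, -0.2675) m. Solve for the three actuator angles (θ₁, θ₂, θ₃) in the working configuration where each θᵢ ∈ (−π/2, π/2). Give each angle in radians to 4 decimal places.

θ₁ = 0.4362, θ₂ = 1.2219, θ₃ = 0.4363

rotate P by −φ1: (0.0608, -0.1053, -0.2675)
  A cos θ + B sin θ = C:  0.0592·cos θ + -0.2675·sin θ = -0.0594
  √(A²+B²)=0.2740;  θ1 = -1.3530+1.7892 ≈ 0.4362
rotate P by −φ2: (-0.1216, 0.0000, -0.2675)
  e−x'=0.2416;  (l²−L²−(e−x')²−y'²−z²)/2L = -0.1688
  γ=atan2(-0.2675,0.2416)=-0.8362;  ψ=arccos(-0.4683)=2.0582;  θ2=γ+ψ≈1.2219
φ3=240.0° → target in arm frame (0.0608, 0.1053)
  e−x'=0.0592;  (l²−L²−(e−x')²−y'²−z²)/2L = -0.0594
  θ3 = atan2(B,A) + arccos(C/0.2740) = 0.4363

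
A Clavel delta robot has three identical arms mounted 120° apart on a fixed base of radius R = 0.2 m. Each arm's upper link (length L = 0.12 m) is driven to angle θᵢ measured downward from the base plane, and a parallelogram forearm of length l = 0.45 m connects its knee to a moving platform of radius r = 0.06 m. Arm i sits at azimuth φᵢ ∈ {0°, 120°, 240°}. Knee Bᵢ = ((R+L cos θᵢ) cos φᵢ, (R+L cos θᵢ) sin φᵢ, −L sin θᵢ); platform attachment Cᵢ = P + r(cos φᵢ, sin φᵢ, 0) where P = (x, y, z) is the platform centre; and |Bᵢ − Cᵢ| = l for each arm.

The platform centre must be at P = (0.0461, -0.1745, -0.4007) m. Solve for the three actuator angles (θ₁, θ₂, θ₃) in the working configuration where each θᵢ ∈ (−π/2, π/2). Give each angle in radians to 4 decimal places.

θ₁ = 0.3492, θ₂ = 1.3093, θ₃ = -0.0872

φ1=0.0° → target in arm frame (0.0461, -0.1745)
  e−x'=0.0939;  (l²−L²−(e−x')²−y'²−z²)/2L = -0.0489
  √(A²+B²)=0.4116;  θ1 = -1.3406+1.6898 ≈ 0.3492
φ2=120.0° → target in arm frame (-0.1742, 0.0473)
  A=0.3142, B=-0.4007, C=(l²−L²−A²−y'²−z²)/(2L)=-0.3058
  γ=atan2(-0.4007,0.3142)=-0.9059;  ψ=arccos(-0.6007)=2.2151;  θ2=γ+ψ≈1.3093
rotate P by −φ3: (0.1281, 0.1272, -0.4007)
  e−x'=0.0119;  (l²−L²−(e−x')²−y'²−z²)/2L = 0.0468
  √(A²+B²)=0.4009;  θ3 = -1.5410+1.4539 ≈ -0.0872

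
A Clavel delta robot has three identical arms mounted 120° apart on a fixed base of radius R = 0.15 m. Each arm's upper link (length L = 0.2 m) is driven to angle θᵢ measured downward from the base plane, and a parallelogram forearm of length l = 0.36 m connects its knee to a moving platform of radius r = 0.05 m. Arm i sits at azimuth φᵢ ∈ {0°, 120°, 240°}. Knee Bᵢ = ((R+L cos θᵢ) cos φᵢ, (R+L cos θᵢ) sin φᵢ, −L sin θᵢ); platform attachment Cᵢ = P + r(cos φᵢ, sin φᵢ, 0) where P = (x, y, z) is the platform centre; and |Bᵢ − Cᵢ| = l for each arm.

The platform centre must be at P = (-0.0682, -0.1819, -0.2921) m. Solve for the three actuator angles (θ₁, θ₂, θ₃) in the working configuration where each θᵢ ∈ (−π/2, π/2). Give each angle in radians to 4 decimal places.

rotate P by −φ1: (-0.0682, -0.1819, -0.2921)
  A cos θ + B sin θ = C:  0.1682·cos θ + -0.2921·sin θ = -0.1428
  θ1 = atan2(B,A) + arccos(C/0.3371) = 0.9598
rotate P by −φ2: (-0.1234, 0.1500, -0.2921)
  A=0.2234, B=-0.2921, C=(l²−L²−A²−y'²−z²)/(2L)=-0.1704
  γ=atan2(-0.2921,0.2234)=-0.9178;  ψ=arccos(-0.4633)=2.0525;  θ2=γ+ψ≈1.1347
φ3=240.0° → target in arm frame (0.1916, 0.0319)
  A=-0.0916, B=-0.2921, C=(l²−L²−A²−y'²−z²)/(2L)=-0.0128
  γ=atan2(-0.2921,-0.0916)=-1.8748;  ψ=arccos(-0.0419)=1.6127;  θ3=γ+ψ≈-0.2620

θ₁ = 0.9598, θ₂ = 1.1347, θ₃ = -0.2620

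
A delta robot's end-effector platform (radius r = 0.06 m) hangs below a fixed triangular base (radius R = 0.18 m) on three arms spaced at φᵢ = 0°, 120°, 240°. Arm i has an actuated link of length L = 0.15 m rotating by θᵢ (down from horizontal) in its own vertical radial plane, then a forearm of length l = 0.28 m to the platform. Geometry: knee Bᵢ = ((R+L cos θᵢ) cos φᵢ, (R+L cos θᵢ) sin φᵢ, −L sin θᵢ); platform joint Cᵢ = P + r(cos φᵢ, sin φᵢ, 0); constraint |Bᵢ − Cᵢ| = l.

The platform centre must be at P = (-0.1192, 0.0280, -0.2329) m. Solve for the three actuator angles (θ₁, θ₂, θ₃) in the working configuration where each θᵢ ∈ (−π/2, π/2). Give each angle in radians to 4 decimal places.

θ₁ = 1.3962, θ₂ = 0.2618, θ₃ = 0.6105

rotate P by −φ1: (-0.1192, 0.0280, -0.2329)
  A=0.2392, B=-0.2329, C=(l²−L²−A²−y'²−z²)/(2L)=-0.1878
  √(A²+B²)=0.3339;  θ1 = -0.7721+2.1683 ≈ 1.3962
φ2=120.0° → target in arm frame (0.0838, 0.0892)
  A cos θ + B sin θ = C:  0.0362·cos θ + -0.2329·sin θ = -0.0254
  γ=atan2(-0.2329,0.0362)=-1.4168;  ψ=arccos(-0.1076)=1.6787;  θ2=γ+ψ≈0.2618
rotate P by −φ3: (0.0354, -0.1172, -0.2329)
  A=0.0846, B=-0.2329, C=(l²−L²−A²−y'²−z²)/(2L)=-0.0642
  √(A²+B²)=0.2478;  θ3 = -1.2222+1.8327 ≈ 0.6105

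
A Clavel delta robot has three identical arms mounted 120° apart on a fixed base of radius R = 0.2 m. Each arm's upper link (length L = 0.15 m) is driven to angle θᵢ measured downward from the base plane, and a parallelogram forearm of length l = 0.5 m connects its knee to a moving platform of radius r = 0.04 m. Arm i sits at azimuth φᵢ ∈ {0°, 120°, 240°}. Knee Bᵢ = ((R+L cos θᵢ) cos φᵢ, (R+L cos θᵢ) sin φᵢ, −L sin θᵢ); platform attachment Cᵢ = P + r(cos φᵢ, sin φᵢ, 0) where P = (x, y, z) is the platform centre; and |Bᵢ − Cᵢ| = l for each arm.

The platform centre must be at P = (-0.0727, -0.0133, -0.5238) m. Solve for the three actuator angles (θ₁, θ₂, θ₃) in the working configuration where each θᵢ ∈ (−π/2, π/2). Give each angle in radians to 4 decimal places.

θ₁ = 1.0473, θ₂ = 0.6984, θ₃ = 0.6111

rotate P by −φ1: (-0.0727, -0.0133, -0.5238)
  A=0.2327, B=-0.5238, C=(l²−L²−A²−y'²−z²)/(2L)=-0.3373
  √(A²+B²)=0.5732;  θ1 = -1.1527+2.2000 ≈ 1.0473
arm 2 (φ=120.0°): x'=0.0248, y'=0.0696
  A=0.1352, B=-0.5238, C=(l²−L²−A²−y'²−z²)/(2L)=-0.2333
  √(A²+B²)=0.5410;  θ2 = -1.3183+2.0166 ≈ 0.6984
rotate P by −φ3: (0.0479, -0.0563, -0.5238)
  A cos θ + B sin θ = C:  0.1121·cos θ + -0.5238·sin θ = -0.2087
  θ3 = atan2(B,A) + arccos(C/0.5357) = 0.6111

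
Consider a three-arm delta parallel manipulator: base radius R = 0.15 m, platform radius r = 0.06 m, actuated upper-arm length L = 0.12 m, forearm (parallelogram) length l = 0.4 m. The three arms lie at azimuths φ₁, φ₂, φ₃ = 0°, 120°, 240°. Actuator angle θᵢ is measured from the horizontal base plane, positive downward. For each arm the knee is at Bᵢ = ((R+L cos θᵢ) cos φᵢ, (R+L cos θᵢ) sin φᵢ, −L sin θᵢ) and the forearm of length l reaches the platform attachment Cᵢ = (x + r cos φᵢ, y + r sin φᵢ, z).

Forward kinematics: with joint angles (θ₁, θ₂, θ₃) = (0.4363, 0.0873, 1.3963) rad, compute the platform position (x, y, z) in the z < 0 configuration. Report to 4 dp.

(0.0596, 0.1882, -0.3751)

O1 = (0.1988·cos0.0°, 0.1988·sin0.0°, -0.0507) = (0.1988, 0.0000, -0.0507)
arm 2 at φ=120.0°: ρ2 = 0.2095;  O2 = (-0.1048, 0.1815, -0.0105)
O3 = (0.1108·cos240.0°, 0.1108·sin240.0°, -0.1182) = (-0.0554, -0.0960, -0.1182)
|O₂|²−|O₁|² = 0.0019;  |O₃|²−|O₁|² = -0.0158
linear system: -0.6071x+0.3629y = 0.0019−0.0805z; -0.5084x+-0.1920y = -0.0158−-0.1349z
det = 0.3010;  x = 0.0178+-0.1113z,  y = 0.0352+-0.4080z
quadratic in z: (1.1789)z²+(0.1130)z+(-0.1235)=0, √Δ=0.7713 → z ∈ {-0.3751, 0.2792}; z = -0.3751 (taking z<0)
x = 0.0596, y = 0.1882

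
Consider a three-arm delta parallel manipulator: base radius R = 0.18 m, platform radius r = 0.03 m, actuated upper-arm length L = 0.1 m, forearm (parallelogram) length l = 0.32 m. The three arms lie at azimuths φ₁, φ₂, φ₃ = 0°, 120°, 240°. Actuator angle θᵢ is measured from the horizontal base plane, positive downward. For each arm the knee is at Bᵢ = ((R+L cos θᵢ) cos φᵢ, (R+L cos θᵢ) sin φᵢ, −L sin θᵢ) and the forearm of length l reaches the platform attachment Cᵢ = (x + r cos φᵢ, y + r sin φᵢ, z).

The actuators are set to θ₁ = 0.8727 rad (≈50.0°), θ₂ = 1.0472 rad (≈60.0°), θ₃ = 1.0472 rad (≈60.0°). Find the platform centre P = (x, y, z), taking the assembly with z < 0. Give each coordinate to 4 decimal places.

φ1=0.0°: virtual centre (0.2143, 0.0000, -0.0766), radius l
arm 2 at φ=120.0°: ρ2 = 0.2000;  centre 2 = (-0.1000, 0.1732, -0.0866)
arm 3 at φ=240.0°: ρ3 = 0.2000;  centre 3 = (-0.1000, -0.1732, -0.0866)
eliminate P² terms by subtracting sphere 1 from 2 and 3
[-0.6286 0.3464 -0.0200]·P = -0.0043;  [-0.6286 -0.3464 -0.0200]·P = -0.0043
det = 0.4355;  x = 0.0068+-0.0318z,  y = 0.0000+0.0000z
quadratic in z: (1.0010)z²+(0.1664)z+(-0.0535)=0, √Δ=0.4918 → z ∈ {-0.3288, 0.1625}; z = -0.3288 (taking z<0)
x = 0.0173, y = 0.0000

(0.0173, 0.0000, -0.3288)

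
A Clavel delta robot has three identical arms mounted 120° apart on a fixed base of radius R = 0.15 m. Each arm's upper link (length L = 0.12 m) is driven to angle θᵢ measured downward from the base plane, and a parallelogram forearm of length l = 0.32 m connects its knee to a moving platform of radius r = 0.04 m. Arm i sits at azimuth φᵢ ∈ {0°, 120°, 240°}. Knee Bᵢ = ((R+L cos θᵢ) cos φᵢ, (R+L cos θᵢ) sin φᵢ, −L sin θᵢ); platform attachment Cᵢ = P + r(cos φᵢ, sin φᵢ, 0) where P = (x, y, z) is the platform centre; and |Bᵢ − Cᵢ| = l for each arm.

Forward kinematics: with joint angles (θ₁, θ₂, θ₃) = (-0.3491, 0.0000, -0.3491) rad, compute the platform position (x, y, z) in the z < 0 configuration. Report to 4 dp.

(0.0107, -0.0186, -0.1979)

arm 1 at φ=0.0°: e+L cos θ1 = 0.2228;  centre 1 = (0.2228, 0.0000, 0.0410)
centre 2 = (0.2300·cos120.0°, 0.2300·sin120.0°, 0.0000) = (-0.1150, 0.1992, 0.0000)
centre 3 = (0.2228·cos240.0°, 0.2228·sin240.0°, 0.0410) = (-0.1114, -0.1929, 0.0410)
|centre ₂|²−|centre ₁|² = 0.0016;  |centre ₃|²−|centre ₁|² = 0.0000
plane₁₂: -0.6755x+0.3984y+-0.0821z = 0.0016
det = 0.5269;  x = -0.0012+-0.0601z,  y = 0.0020+0.1041z
into |P−centre ₁|² = l²: 1.0145z² + -0.0547z + -0.0506 = 0;  Δ = 0.2082;  z = -0.1979 or 0.2519 → z<0 root = -0.1979
x = 0.0107, y = -0.0186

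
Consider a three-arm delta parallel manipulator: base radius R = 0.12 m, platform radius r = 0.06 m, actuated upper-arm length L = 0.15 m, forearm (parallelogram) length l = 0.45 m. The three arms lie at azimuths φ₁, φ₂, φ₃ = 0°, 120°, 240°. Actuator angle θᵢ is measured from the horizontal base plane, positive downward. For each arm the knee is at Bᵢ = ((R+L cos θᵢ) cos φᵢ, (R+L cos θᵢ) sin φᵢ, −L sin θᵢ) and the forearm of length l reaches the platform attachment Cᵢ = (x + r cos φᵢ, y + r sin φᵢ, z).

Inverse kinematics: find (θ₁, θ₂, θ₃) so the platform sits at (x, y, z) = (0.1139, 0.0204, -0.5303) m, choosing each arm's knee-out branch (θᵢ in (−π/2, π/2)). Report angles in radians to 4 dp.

θ₁ = 0.6112, θ₂ = 1.0476, θ₃ = 1.1349

φ1=0.0° → target in arm frame (0.1139, 0.0204)
  A=-0.0539, B=-0.5303, C=(l²−L²−A²−y'²−z²)/(2L)=-0.3485
  γ=atan2(-0.5303,-0.0539)=-1.6721;  ψ=arccos(-0.6537)=2.2833;  θ1=γ+ψ≈0.6112
rotate P by −φ2: (-0.0393, -0.1088, -0.5303)
  A=0.0993, B=-0.5303, C=(l²−L²−A²−y'²−z²)/(2L)=-0.4097
  √(A²+B²)=0.5395;  θ2 = -1.3857+2.4333 ≈ 1.0476
rotate P by −φ3: (-0.0746, 0.0884, -0.5303)
  A=0.1346, B=-0.5303, C=(l²−L²−A²−y'²−z²)/(2L)=-0.4239
  √(A²+B²)=0.5471;  θ3 = -1.3222+2.4571 ≈ 1.1349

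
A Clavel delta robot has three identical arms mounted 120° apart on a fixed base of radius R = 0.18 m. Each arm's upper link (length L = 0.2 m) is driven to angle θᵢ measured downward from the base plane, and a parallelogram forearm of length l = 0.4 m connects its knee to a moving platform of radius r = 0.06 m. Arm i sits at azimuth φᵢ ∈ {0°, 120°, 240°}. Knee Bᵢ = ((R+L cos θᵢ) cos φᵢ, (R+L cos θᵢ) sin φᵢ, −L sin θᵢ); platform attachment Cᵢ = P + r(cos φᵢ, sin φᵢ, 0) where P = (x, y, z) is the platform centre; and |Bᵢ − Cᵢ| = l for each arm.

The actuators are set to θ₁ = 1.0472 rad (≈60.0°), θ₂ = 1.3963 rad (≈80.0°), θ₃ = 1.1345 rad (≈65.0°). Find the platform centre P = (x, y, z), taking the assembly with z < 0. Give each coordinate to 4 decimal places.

φ1=0.0°: virtual centre (0.2200, 0.0000, -0.1732), radius l
arm 2 at φ=120.0°: ρ2 = 0.1547;  S2 = (-0.0774, 0.1340, -0.1970)
arm 3 at φ=240.0°: ρ3 = 0.2045;  S3 = (-0.1023, -0.1771, -0.1813)
eliminate P² terms by subtracting sphere 1 from 2 and 3
linear system: -0.5947x+0.2680y = -0.0157−-0.0475z; -0.6445x+-0.3542y = -0.0037−-0.0161z
Cramer: x(z) = 0.0171-0.0552z;  y(z) = -0.0206+0.0549z
into |P−S₁|² = l²: 1.0061z² + 0.3665z + -0.0884 = 0;  Δ = 0.4901;  z = -0.5301 or 0.1658 → z<0 root = -0.5301
x = 0.0463, y = -0.0497

(0.0463, -0.0497, -0.5301)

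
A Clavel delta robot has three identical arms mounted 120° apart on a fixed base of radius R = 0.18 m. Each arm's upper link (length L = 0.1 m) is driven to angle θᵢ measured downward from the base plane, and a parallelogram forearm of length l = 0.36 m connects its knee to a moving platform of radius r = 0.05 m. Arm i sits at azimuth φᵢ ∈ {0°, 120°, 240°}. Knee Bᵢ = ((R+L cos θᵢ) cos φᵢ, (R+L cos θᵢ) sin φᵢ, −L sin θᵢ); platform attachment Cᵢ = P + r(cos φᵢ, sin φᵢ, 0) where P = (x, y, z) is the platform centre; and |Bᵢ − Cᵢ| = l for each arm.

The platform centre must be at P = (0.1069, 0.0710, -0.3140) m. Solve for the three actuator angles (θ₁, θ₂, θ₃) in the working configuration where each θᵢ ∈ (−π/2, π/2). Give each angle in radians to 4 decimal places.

φ1=0.0° → target in arm frame (0.1069, 0.0710)
  A=0.0231, B=-0.3140, C=(l²−L²−A²−y'²−z²)/(2L)=0.0771
  θ1 = atan2(B,A) + arccos(C/0.3148) = -0.1741
arm 2 (φ=120.0°): x'=0.0080, y'=-0.1281
  A cos θ + B sin θ = C:  0.1220·cos θ + -0.3140·sin θ = -0.0514
  θ2 = atan2(B,A) + arccos(C/0.3369) = 0.5236
rotate P by −φ3: (-0.1149, 0.0571, -0.3140)
  A cos θ + B sin θ = C:  0.2449·cos θ + -0.3140·sin θ = -0.2112
  θ3 = atan2(B,A) + arccos(C/0.3982) = 1.2216

θ₁ = -0.1741, θ₂ = 0.5236, θ₃ = 1.2216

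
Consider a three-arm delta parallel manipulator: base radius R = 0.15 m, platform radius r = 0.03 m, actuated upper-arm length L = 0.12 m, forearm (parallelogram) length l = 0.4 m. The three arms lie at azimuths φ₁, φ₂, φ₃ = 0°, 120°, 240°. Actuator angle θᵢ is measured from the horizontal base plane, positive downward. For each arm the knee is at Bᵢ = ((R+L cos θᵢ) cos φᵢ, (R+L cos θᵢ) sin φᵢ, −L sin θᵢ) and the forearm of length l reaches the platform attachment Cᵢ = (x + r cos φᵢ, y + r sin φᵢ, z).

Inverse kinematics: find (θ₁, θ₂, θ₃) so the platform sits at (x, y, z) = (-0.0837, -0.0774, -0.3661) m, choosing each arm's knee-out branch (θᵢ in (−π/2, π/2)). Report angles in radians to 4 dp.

φ1=0.0° → target in arm frame (-0.0837, -0.0774)
  A=0.2037, B=-0.3661, C=(l²−L²−A²−y'²−z²)/(2L)=-0.1496
  θ1 = atan2(B,A) + arccos(C/0.4190) = 0.8730
arm 2 (φ=120.0°): x'=-0.0252, y'=0.1112
  A cos θ + B sin θ = C:  0.1452·cos θ + -0.3661·sin θ = -0.0911
  γ=atan2(-0.3661,0.1452)=-1.1933;  ψ=arccos(-0.2314)=1.8043;  θ2=γ+ψ≈0.6110
rotate P by −φ3: (0.1089, -0.0338, -0.3661)
  e−x'=0.0111;  (l²−L²−(e−x')²−y'²−z²)/2L = 0.0429
  √(A²+B²)=0.3663;  θ3 = -1.5404+1.4533 ≈ -0.0871

θ₁ = 0.8730, θ₂ = 0.6110, θ₃ = -0.0871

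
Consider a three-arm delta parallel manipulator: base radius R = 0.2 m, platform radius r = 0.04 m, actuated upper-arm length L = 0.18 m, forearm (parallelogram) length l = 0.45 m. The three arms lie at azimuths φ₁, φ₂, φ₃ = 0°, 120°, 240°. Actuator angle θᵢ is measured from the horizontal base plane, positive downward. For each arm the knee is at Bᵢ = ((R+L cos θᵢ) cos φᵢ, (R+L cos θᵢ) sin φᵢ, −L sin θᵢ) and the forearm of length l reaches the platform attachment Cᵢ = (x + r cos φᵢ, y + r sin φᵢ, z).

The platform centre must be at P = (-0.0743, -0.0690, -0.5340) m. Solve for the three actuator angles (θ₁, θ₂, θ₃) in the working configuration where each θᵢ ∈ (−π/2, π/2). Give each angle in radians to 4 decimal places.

arm 1 (φ=0.0°): x'=-0.0743, y'=-0.0690
  A cos θ + B sin θ = C:  0.2343·cos θ + -0.5340·sin θ = -0.4853
  θ1 = atan2(B,A) + arccos(C/0.5831) = 1.3966
arm 2 (φ=120.0°): x'=-0.0226, y'=0.0988
  A cos θ + B sin θ = C:  0.1826·cos θ + -0.5340·sin θ = -0.4394
  θ2 = atan2(B,A) + arccos(C/0.5644) = 1.2218
φ3=240.0° → target in arm frame (0.0969, -0.0298)
  e−x'=0.0631;  (l²−L²−(e−x')²−y'²−z²)/2L = -0.3331
  γ=atan2(-0.5340,0.0631)=-1.4532;  ψ=arccos(-0.6195)=2.2389;  θ3=γ+ψ≈0.7858

θ₁ = 1.3966, θ₂ = 1.2218, θ₃ = 0.7858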